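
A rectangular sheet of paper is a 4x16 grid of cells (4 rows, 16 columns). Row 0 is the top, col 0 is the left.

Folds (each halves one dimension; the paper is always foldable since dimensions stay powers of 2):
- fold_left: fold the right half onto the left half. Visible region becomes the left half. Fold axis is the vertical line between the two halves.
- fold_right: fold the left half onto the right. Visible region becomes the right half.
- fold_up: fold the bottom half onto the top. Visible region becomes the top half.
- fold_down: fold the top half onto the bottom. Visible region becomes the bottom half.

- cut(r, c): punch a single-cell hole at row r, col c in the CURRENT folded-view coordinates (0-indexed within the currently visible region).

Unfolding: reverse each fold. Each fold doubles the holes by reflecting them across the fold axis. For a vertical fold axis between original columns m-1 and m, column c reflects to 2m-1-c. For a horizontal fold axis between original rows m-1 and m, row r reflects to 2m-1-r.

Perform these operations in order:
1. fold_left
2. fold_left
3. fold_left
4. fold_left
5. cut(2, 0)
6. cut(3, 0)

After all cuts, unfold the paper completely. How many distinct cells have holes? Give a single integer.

Op 1 fold_left: fold axis v@8; visible region now rows[0,4) x cols[0,8) = 4x8
Op 2 fold_left: fold axis v@4; visible region now rows[0,4) x cols[0,4) = 4x4
Op 3 fold_left: fold axis v@2; visible region now rows[0,4) x cols[0,2) = 4x2
Op 4 fold_left: fold axis v@1; visible region now rows[0,4) x cols[0,1) = 4x1
Op 5 cut(2, 0): punch at orig (2,0); cuts so far [(2, 0)]; region rows[0,4) x cols[0,1) = 4x1
Op 6 cut(3, 0): punch at orig (3,0); cuts so far [(2, 0), (3, 0)]; region rows[0,4) x cols[0,1) = 4x1
Unfold 1 (reflect across v@1): 4 holes -> [(2, 0), (2, 1), (3, 0), (3, 1)]
Unfold 2 (reflect across v@2): 8 holes -> [(2, 0), (2, 1), (2, 2), (2, 3), (3, 0), (3, 1), (3, 2), (3, 3)]
Unfold 3 (reflect across v@4): 16 holes -> [(2, 0), (2, 1), (2, 2), (2, 3), (2, 4), (2, 5), (2, 6), (2, 7), (3, 0), (3, 1), (3, 2), (3, 3), (3, 4), (3, 5), (3, 6), (3, 7)]
Unfold 4 (reflect across v@8): 32 holes -> [(2, 0), (2, 1), (2, 2), (2, 3), (2, 4), (2, 5), (2, 6), (2, 7), (2, 8), (2, 9), (2, 10), (2, 11), (2, 12), (2, 13), (2, 14), (2, 15), (3, 0), (3, 1), (3, 2), (3, 3), (3, 4), (3, 5), (3, 6), (3, 7), (3, 8), (3, 9), (3, 10), (3, 11), (3, 12), (3, 13), (3, 14), (3, 15)]

Answer: 32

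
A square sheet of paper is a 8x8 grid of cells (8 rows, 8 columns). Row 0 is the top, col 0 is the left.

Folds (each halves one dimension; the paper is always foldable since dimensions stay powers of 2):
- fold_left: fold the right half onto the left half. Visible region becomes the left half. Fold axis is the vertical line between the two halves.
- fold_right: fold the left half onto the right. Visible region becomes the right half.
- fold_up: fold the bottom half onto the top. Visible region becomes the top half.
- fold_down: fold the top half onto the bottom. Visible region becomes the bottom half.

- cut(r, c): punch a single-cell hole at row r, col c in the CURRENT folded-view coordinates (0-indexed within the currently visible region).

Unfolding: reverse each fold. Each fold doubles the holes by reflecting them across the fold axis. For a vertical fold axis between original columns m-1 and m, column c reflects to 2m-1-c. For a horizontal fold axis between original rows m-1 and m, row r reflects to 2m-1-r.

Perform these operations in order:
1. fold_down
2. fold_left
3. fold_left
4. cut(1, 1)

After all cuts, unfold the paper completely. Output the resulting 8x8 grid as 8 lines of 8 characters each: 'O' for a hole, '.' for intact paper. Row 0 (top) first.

Answer: ........
........
.OO..OO.
........
........
.OO..OO.
........
........

Derivation:
Op 1 fold_down: fold axis h@4; visible region now rows[4,8) x cols[0,8) = 4x8
Op 2 fold_left: fold axis v@4; visible region now rows[4,8) x cols[0,4) = 4x4
Op 3 fold_left: fold axis v@2; visible region now rows[4,8) x cols[0,2) = 4x2
Op 4 cut(1, 1): punch at orig (5,1); cuts so far [(5, 1)]; region rows[4,8) x cols[0,2) = 4x2
Unfold 1 (reflect across v@2): 2 holes -> [(5, 1), (5, 2)]
Unfold 2 (reflect across v@4): 4 holes -> [(5, 1), (5, 2), (5, 5), (5, 6)]
Unfold 3 (reflect across h@4): 8 holes -> [(2, 1), (2, 2), (2, 5), (2, 6), (5, 1), (5, 2), (5, 5), (5, 6)]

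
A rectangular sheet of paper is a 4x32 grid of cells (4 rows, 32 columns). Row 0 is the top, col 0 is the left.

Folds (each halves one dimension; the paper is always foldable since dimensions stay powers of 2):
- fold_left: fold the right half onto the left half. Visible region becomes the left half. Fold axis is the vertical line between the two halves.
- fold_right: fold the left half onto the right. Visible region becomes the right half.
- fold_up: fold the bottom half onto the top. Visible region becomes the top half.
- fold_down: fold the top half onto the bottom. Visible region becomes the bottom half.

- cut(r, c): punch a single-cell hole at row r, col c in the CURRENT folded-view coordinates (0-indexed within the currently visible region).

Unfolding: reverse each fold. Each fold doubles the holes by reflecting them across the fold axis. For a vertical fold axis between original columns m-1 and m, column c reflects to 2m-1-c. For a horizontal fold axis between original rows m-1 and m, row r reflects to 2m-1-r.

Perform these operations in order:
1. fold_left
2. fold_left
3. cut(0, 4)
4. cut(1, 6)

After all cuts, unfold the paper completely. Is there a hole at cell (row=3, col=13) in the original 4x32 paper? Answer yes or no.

Answer: no

Derivation:
Op 1 fold_left: fold axis v@16; visible region now rows[0,4) x cols[0,16) = 4x16
Op 2 fold_left: fold axis v@8; visible region now rows[0,4) x cols[0,8) = 4x8
Op 3 cut(0, 4): punch at orig (0,4); cuts so far [(0, 4)]; region rows[0,4) x cols[0,8) = 4x8
Op 4 cut(1, 6): punch at orig (1,6); cuts so far [(0, 4), (1, 6)]; region rows[0,4) x cols[0,8) = 4x8
Unfold 1 (reflect across v@8): 4 holes -> [(0, 4), (0, 11), (1, 6), (1, 9)]
Unfold 2 (reflect across v@16): 8 holes -> [(0, 4), (0, 11), (0, 20), (0, 27), (1, 6), (1, 9), (1, 22), (1, 25)]
Holes: [(0, 4), (0, 11), (0, 20), (0, 27), (1, 6), (1, 9), (1, 22), (1, 25)]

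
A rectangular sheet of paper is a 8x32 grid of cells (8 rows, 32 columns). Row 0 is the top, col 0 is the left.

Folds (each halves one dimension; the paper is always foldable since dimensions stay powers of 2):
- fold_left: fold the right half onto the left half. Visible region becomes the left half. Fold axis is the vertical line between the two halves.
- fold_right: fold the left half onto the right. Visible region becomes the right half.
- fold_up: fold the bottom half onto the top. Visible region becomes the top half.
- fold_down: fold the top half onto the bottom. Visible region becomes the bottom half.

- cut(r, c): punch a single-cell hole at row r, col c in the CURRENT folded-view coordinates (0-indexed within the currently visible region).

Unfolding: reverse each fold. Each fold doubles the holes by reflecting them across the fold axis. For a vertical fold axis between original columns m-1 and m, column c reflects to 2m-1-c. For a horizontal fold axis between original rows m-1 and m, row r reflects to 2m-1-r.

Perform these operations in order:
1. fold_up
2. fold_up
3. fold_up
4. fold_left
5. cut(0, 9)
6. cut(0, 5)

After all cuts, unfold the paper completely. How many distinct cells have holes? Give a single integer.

Answer: 32

Derivation:
Op 1 fold_up: fold axis h@4; visible region now rows[0,4) x cols[0,32) = 4x32
Op 2 fold_up: fold axis h@2; visible region now rows[0,2) x cols[0,32) = 2x32
Op 3 fold_up: fold axis h@1; visible region now rows[0,1) x cols[0,32) = 1x32
Op 4 fold_left: fold axis v@16; visible region now rows[0,1) x cols[0,16) = 1x16
Op 5 cut(0, 9): punch at orig (0,9); cuts so far [(0, 9)]; region rows[0,1) x cols[0,16) = 1x16
Op 6 cut(0, 5): punch at orig (0,5); cuts so far [(0, 5), (0, 9)]; region rows[0,1) x cols[0,16) = 1x16
Unfold 1 (reflect across v@16): 4 holes -> [(0, 5), (0, 9), (0, 22), (0, 26)]
Unfold 2 (reflect across h@1): 8 holes -> [(0, 5), (0, 9), (0, 22), (0, 26), (1, 5), (1, 9), (1, 22), (1, 26)]
Unfold 3 (reflect across h@2): 16 holes -> [(0, 5), (0, 9), (0, 22), (0, 26), (1, 5), (1, 9), (1, 22), (1, 26), (2, 5), (2, 9), (2, 22), (2, 26), (3, 5), (3, 9), (3, 22), (3, 26)]
Unfold 4 (reflect across h@4): 32 holes -> [(0, 5), (0, 9), (0, 22), (0, 26), (1, 5), (1, 9), (1, 22), (1, 26), (2, 5), (2, 9), (2, 22), (2, 26), (3, 5), (3, 9), (3, 22), (3, 26), (4, 5), (4, 9), (4, 22), (4, 26), (5, 5), (5, 9), (5, 22), (5, 26), (6, 5), (6, 9), (6, 22), (6, 26), (7, 5), (7, 9), (7, 22), (7, 26)]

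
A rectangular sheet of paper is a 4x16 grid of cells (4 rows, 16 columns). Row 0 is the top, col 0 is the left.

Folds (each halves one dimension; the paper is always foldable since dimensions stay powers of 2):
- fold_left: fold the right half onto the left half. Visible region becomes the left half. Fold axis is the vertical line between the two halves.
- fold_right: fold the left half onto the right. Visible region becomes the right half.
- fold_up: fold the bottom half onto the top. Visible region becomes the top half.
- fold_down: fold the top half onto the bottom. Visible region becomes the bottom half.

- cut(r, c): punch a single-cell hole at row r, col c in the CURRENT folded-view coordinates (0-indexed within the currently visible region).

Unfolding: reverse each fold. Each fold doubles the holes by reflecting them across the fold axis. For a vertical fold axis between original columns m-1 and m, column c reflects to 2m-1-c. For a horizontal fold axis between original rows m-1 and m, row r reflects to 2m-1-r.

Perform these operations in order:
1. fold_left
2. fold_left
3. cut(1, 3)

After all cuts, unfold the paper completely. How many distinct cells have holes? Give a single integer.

Answer: 4

Derivation:
Op 1 fold_left: fold axis v@8; visible region now rows[0,4) x cols[0,8) = 4x8
Op 2 fold_left: fold axis v@4; visible region now rows[0,4) x cols[0,4) = 4x4
Op 3 cut(1, 3): punch at orig (1,3); cuts so far [(1, 3)]; region rows[0,4) x cols[0,4) = 4x4
Unfold 1 (reflect across v@4): 2 holes -> [(1, 3), (1, 4)]
Unfold 2 (reflect across v@8): 4 holes -> [(1, 3), (1, 4), (1, 11), (1, 12)]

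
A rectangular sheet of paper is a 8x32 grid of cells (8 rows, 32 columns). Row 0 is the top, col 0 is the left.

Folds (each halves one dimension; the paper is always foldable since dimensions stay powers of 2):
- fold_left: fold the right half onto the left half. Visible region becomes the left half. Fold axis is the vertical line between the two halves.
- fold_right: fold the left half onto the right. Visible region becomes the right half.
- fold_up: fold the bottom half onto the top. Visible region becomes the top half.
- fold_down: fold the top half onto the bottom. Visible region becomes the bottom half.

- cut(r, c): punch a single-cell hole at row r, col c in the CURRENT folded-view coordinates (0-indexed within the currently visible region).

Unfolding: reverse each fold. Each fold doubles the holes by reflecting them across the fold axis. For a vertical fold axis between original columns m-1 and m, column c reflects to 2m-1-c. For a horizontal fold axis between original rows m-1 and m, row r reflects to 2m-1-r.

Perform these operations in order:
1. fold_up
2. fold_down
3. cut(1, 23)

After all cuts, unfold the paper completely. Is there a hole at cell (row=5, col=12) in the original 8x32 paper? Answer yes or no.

Op 1 fold_up: fold axis h@4; visible region now rows[0,4) x cols[0,32) = 4x32
Op 2 fold_down: fold axis h@2; visible region now rows[2,4) x cols[0,32) = 2x32
Op 3 cut(1, 23): punch at orig (3,23); cuts so far [(3, 23)]; region rows[2,4) x cols[0,32) = 2x32
Unfold 1 (reflect across h@2): 2 holes -> [(0, 23), (3, 23)]
Unfold 2 (reflect across h@4): 4 holes -> [(0, 23), (3, 23), (4, 23), (7, 23)]
Holes: [(0, 23), (3, 23), (4, 23), (7, 23)]

Answer: no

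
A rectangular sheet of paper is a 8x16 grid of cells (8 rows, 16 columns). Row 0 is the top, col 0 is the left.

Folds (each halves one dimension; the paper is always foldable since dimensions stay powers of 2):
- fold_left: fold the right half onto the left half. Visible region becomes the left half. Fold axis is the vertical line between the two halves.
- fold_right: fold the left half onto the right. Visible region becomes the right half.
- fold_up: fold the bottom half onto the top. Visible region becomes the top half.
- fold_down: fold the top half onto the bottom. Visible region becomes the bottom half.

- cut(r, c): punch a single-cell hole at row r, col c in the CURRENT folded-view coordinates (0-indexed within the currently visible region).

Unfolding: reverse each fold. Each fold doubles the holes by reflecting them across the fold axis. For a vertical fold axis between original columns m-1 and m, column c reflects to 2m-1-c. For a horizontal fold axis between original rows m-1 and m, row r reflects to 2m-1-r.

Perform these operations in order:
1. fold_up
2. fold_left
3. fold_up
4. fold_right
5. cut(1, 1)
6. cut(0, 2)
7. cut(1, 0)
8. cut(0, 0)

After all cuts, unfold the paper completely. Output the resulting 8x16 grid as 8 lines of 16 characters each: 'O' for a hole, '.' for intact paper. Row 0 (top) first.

Op 1 fold_up: fold axis h@4; visible region now rows[0,4) x cols[0,16) = 4x16
Op 2 fold_left: fold axis v@8; visible region now rows[0,4) x cols[0,8) = 4x8
Op 3 fold_up: fold axis h@2; visible region now rows[0,2) x cols[0,8) = 2x8
Op 4 fold_right: fold axis v@4; visible region now rows[0,2) x cols[4,8) = 2x4
Op 5 cut(1, 1): punch at orig (1,5); cuts so far [(1, 5)]; region rows[0,2) x cols[4,8) = 2x4
Op 6 cut(0, 2): punch at orig (0,6); cuts so far [(0, 6), (1, 5)]; region rows[0,2) x cols[4,8) = 2x4
Op 7 cut(1, 0): punch at orig (1,4); cuts so far [(0, 6), (1, 4), (1, 5)]; region rows[0,2) x cols[4,8) = 2x4
Op 8 cut(0, 0): punch at orig (0,4); cuts so far [(0, 4), (0, 6), (1, 4), (1, 5)]; region rows[0,2) x cols[4,8) = 2x4
Unfold 1 (reflect across v@4): 8 holes -> [(0, 1), (0, 3), (0, 4), (0, 6), (1, 2), (1, 3), (1, 4), (1, 5)]
Unfold 2 (reflect across h@2): 16 holes -> [(0, 1), (0, 3), (0, 4), (0, 6), (1, 2), (1, 3), (1, 4), (1, 5), (2, 2), (2, 3), (2, 4), (2, 5), (3, 1), (3, 3), (3, 4), (3, 6)]
Unfold 3 (reflect across v@8): 32 holes -> [(0, 1), (0, 3), (0, 4), (0, 6), (0, 9), (0, 11), (0, 12), (0, 14), (1, 2), (1, 3), (1, 4), (1, 5), (1, 10), (1, 11), (1, 12), (1, 13), (2, 2), (2, 3), (2, 4), (2, 5), (2, 10), (2, 11), (2, 12), (2, 13), (3, 1), (3, 3), (3, 4), (3, 6), (3, 9), (3, 11), (3, 12), (3, 14)]
Unfold 4 (reflect across h@4): 64 holes -> [(0, 1), (0, 3), (0, 4), (0, 6), (0, 9), (0, 11), (0, 12), (0, 14), (1, 2), (1, 3), (1, 4), (1, 5), (1, 10), (1, 11), (1, 12), (1, 13), (2, 2), (2, 3), (2, 4), (2, 5), (2, 10), (2, 11), (2, 12), (2, 13), (3, 1), (3, 3), (3, 4), (3, 6), (3, 9), (3, 11), (3, 12), (3, 14), (4, 1), (4, 3), (4, 4), (4, 6), (4, 9), (4, 11), (4, 12), (4, 14), (5, 2), (5, 3), (5, 4), (5, 5), (5, 10), (5, 11), (5, 12), (5, 13), (6, 2), (6, 3), (6, 4), (6, 5), (6, 10), (6, 11), (6, 12), (6, 13), (7, 1), (7, 3), (7, 4), (7, 6), (7, 9), (7, 11), (7, 12), (7, 14)]

Answer: .O.OO.O..O.OO.O.
..OOOO....OOOO..
..OOOO....OOOO..
.O.OO.O..O.OO.O.
.O.OO.O..O.OO.O.
..OOOO....OOOO..
..OOOO....OOOO..
.O.OO.O..O.OO.O.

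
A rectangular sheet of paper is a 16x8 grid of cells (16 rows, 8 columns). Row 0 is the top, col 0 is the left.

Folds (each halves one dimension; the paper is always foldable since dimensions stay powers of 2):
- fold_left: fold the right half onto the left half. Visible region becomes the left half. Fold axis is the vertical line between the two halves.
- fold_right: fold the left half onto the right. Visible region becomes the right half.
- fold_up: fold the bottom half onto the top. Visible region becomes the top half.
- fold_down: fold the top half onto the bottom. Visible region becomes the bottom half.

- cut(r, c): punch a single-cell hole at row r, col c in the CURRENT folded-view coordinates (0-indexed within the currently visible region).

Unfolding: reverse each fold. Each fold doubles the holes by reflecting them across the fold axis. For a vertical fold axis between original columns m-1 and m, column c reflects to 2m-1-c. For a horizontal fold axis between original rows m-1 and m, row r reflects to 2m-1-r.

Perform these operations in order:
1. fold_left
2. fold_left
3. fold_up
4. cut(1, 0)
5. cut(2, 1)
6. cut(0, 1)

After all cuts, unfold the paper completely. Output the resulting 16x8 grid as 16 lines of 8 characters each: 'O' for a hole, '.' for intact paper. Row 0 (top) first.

Op 1 fold_left: fold axis v@4; visible region now rows[0,16) x cols[0,4) = 16x4
Op 2 fold_left: fold axis v@2; visible region now rows[0,16) x cols[0,2) = 16x2
Op 3 fold_up: fold axis h@8; visible region now rows[0,8) x cols[0,2) = 8x2
Op 4 cut(1, 0): punch at orig (1,0); cuts so far [(1, 0)]; region rows[0,8) x cols[0,2) = 8x2
Op 5 cut(2, 1): punch at orig (2,1); cuts so far [(1, 0), (2, 1)]; region rows[0,8) x cols[0,2) = 8x2
Op 6 cut(0, 1): punch at orig (0,1); cuts so far [(0, 1), (1, 0), (2, 1)]; region rows[0,8) x cols[0,2) = 8x2
Unfold 1 (reflect across h@8): 6 holes -> [(0, 1), (1, 0), (2, 1), (13, 1), (14, 0), (15, 1)]
Unfold 2 (reflect across v@2): 12 holes -> [(0, 1), (0, 2), (1, 0), (1, 3), (2, 1), (2, 2), (13, 1), (13, 2), (14, 0), (14, 3), (15, 1), (15, 2)]
Unfold 3 (reflect across v@4): 24 holes -> [(0, 1), (0, 2), (0, 5), (0, 6), (1, 0), (1, 3), (1, 4), (1, 7), (2, 1), (2, 2), (2, 5), (2, 6), (13, 1), (13, 2), (13, 5), (13, 6), (14, 0), (14, 3), (14, 4), (14, 7), (15, 1), (15, 2), (15, 5), (15, 6)]

Answer: .OO..OO.
O..OO..O
.OO..OO.
........
........
........
........
........
........
........
........
........
........
.OO..OO.
O..OO..O
.OO..OO.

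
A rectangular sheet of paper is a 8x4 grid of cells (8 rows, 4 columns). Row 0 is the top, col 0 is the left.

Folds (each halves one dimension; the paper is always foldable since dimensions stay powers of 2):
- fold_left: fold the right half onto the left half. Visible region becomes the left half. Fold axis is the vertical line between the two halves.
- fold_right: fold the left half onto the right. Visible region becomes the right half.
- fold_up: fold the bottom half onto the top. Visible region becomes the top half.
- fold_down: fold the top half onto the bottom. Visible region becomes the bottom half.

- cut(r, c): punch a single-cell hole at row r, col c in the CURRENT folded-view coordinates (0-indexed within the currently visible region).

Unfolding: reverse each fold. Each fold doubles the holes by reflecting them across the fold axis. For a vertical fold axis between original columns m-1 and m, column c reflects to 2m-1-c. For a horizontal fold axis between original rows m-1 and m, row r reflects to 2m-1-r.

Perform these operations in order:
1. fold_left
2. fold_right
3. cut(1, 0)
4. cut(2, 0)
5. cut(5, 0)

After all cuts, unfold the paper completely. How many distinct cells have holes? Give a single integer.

Op 1 fold_left: fold axis v@2; visible region now rows[0,8) x cols[0,2) = 8x2
Op 2 fold_right: fold axis v@1; visible region now rows[0,8) x cols[1,2) = 8x1
Op 3 cut(1, 0): punch at orig (1,1); cuts so far [(1, 1)]; region rows[0,8) x cols[1,2) = 8x1
Op 4 cut(2, 0): punch at orig (2,1); cuts so far [(1, 1), (2, 1)]; region rows[0,8) x cols[1,2) = 8x1
Op 5 cut(5, 0): punch at orig (5,1); cuts so far [(1, 1), (2, 1), (5, 1)]; region rows[0,8) x cols[1,2) = 8x1
Unfold 1 (reflect across v@1): 6 holes -> [(1, 0), (1, 1), (2, 0), (2, 1), (5, 0), (5, 1)]
Unfold 2 (reflect across v@2): 12 holes -> [(1, 0), (1, 1), (1, 2), (1, 3), (2, 0), (2, 1), (2, 2), (2, 3), (5, 0), (5, 1), (5, 2), (5, 3)]

Answer: 12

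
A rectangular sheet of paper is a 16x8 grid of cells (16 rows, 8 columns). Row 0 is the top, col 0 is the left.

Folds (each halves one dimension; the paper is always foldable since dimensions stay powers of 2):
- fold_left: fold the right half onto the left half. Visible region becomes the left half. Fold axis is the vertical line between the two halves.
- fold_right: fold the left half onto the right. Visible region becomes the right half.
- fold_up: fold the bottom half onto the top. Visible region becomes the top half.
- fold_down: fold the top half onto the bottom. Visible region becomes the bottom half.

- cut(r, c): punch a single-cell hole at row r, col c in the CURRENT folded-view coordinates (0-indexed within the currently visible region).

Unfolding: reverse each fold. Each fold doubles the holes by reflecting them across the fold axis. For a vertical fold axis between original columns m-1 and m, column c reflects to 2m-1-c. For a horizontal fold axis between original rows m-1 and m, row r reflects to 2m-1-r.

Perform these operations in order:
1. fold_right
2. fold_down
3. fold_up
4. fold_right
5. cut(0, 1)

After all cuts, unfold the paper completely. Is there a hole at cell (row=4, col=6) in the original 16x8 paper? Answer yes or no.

Answer: no

Derivation:
Op 1 fold_right: fold axis v@4; visible region now rows[0,16) x cols[4,8) = 16x4
Op 2 fold_down: fold axis h@8; visible region now rows[8,16) x cols[4,8) = 8x4
Op 3 fold_up: fold axis h@12; visible region now rows[8,12) x cols[4,8) = 4x4
Op 4 fold_right: fold axis v@6; visible region now rows[8,12) x cols[6,8) = 4x2
Op 5 cut(0, 1): punch at orig (8,7); cuts so far [(8, 7)]; region rows[8,12) x cols[6,8) = 4x2
Unfold 1 (reflect across v@6): 2 holes -> [(8, 4), (8, 7)]
Unfold 2 (reflect across h@12): 4 holes -> [(8, 4), (8, 7), (15, 4), (15, 7)]
Unfold 3 (reflect across h@8): 8 holes -> [(0, 4), (0, 7), (7, 4), (7, 7), (8, 4), (8, 7), (15, 4), (15, 7)]
Unfold 4 (reflect across v@4): 16 holes -> [(0, 0), (0, 3), (0, 4), (0, 7), (7, 0), (7, 3), (7, 4), (7, 7), (8, 0), (8, 3), (8, 4), (8, 7), (15, 0), (15, 3), (15, 4), (15, 7)]
Holes: [(0, 0), (0, 3), (0, 4), (0, 7), (7, 0), (7, 3), (7, 4), (7, 7), (8, 0), (8, 3), (8, 4), (8, 7), (15, 0), (15, 3), (15, 4), (15, 7)]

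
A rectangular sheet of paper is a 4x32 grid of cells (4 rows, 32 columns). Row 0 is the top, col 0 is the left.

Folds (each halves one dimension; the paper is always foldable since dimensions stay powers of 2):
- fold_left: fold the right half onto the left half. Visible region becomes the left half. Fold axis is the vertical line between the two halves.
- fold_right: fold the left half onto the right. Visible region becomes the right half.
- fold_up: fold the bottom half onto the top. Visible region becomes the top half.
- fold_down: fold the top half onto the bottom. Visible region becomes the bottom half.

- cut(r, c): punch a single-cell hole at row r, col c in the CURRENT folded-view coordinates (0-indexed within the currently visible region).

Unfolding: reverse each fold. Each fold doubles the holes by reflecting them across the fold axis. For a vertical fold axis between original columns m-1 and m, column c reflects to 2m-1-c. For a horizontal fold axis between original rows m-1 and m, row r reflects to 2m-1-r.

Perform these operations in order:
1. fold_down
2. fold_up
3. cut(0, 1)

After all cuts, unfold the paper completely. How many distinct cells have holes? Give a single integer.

Op 1 fold_down: fold axis h@2; visible region now rows[2,4) x cols[0,32) = 2x32
Op 2 fold_up: fold axis h@3; visible region now rows[2,3) x cols[0,32) = 1x32
Op 3 cut(0, 1): punch at orig (2,1); cuts so far [(2, 1)]; region rows[2,3) x cols[0,32) = 1x32
Unfold 1 (reflect across h@3): 2 holes -> [(2, 1), (3, 1)]
Unfold 2 (reflect across h@2): 4 holes -> [(0, 1), (1, 1), (2, 1), (3, 1)]

Answer: 4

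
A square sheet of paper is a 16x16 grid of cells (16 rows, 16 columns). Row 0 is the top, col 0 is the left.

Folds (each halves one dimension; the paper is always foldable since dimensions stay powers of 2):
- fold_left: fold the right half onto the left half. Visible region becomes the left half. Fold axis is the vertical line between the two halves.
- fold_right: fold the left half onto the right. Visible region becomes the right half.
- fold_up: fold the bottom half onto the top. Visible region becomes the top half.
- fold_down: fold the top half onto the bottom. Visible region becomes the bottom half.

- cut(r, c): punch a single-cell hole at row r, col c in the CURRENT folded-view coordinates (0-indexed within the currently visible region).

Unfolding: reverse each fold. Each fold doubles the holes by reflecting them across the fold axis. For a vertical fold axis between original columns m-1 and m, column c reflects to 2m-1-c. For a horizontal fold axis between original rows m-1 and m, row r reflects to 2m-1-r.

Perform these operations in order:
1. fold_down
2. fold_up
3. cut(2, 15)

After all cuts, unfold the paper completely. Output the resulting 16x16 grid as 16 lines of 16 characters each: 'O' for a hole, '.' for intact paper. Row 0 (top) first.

Answer: ................
................
...............O
................
................
...............O
................
................
................
................
...............O
................
................
...............O
................
................

Derivation:
Op 1 fold_down: fold axis h@8; visible region now rows[8,16) x cols[0,16) = 8x16
Op 2 fold_up: fold axis h@12; visible region now rows[8,12) x cols[0,16) = 4x16
Op 3 cut(2, 15): punch at orig (10,15); cuts so far [(10, 15)]; region rows[8,12) x cols[0,16) = 4x16
Unfold 1 (reflect across h@12): 2 holes -> [(10, 15), (13, 15)]
Unfold 2 (reflect across h@8): 4 holes -> [(2, 15), (5, 15), (10, 15), (13, 15)]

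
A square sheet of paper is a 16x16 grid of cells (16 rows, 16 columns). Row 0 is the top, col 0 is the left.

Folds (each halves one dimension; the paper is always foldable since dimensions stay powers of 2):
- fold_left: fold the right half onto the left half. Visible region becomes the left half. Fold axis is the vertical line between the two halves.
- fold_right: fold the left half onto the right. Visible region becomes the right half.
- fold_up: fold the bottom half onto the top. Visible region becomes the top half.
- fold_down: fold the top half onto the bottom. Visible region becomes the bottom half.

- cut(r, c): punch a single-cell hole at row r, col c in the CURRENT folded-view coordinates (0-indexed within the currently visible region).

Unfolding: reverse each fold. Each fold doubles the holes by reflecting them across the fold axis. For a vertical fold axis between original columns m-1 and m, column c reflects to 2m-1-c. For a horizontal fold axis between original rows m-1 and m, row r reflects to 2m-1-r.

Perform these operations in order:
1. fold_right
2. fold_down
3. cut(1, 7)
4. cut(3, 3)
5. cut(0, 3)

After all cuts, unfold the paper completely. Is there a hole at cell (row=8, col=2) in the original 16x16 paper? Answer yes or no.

Op 1 fold_right: fold axis v@8; visible region now rows[0,16) x cols[8,16) = 16x8
Op 2 fold_down: fold axis h@8; visible region now rows[8,16) x cols[8,16) = 8x8
Op 3 cut(1, 7): punch at orig (9,15); cuts so far [(9, 15)]; region rows[8,16) x cols[8,16) = 8x8
Op 4 cut(3, 3): punch at orig (11,11); cuts so far [(9, 15), (11, 11)]; region rows[8,16) x cols[8,16) = 8x8
Op 5 cut(0, 3): punch at orig (8,11); cuts so far [(8, 11), (9, 15), (11, 11)]; region rows[8,16) x cols[8,16) = 8x8
Unfold 1 (reflect across h@8): 6 holes -> [(4, 11), (6, 15), (7, 11), (8, 11), (9, 15), (11, 11)]
Unfold 2 (reflect across v@8): 12 holes -> [(4, 4), (4, 11), (6, 0), (6, 15), (7, 4), (7, 11), (8, 4), (8, 11), (9, 0), (9, 15), (11, 4), (11, 11)]
Holes: [(4, 4), (4, 11), (6, 0), (6, 15), (7, 4), (7, 11), (8, 4), (8, 11), (9, 0), (9, 15), (11, 4), (11, 11)]

Answer: no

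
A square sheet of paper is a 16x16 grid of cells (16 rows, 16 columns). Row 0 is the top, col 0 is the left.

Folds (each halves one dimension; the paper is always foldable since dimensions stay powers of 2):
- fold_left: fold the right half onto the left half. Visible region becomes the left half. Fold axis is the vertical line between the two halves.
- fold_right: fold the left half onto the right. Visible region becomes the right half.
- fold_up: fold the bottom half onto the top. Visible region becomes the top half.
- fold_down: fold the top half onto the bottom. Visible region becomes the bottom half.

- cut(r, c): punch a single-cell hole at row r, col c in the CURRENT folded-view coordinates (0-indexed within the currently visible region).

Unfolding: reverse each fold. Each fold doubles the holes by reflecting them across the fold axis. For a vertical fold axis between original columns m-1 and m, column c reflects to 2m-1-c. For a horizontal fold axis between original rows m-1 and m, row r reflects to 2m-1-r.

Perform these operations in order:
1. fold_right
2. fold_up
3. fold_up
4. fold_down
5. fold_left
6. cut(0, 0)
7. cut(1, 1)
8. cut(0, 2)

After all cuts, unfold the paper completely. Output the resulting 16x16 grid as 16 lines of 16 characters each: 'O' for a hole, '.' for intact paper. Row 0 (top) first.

Op 1 fold_right: fold axis v@8; visible region now rows[0,16) x cols[8,16) = 16x8
Op 2 fold_up: fold axis h@8; visible region now rows[0,8) x cols[8,16) = 8x8
Op 3 fold_up: fold axis h@4; visible region now rows[0,4) x cols[8,16) = 4x8
Op 4 fold_down: fold axis h@2; visible region now rows[2,4) x cols[8,16) = 2x8
Op 5 fold_left: fold axis v@12; visible region now rows[2,4) x cols[8,12) = 2x4
Op 6 cut(0, 0): punch at orig (2,8); cuts so far [(2, 8)]; region rows[2,4) x cols[8,12) = 2x4
Op 7 cut(1, 1): punch at orig (3,9); cuts so far [(2, 8), (3, 9)]; region rows[2,4) x cols[8,12) = 2x4
Op 8 cut(0, 2): punch at orig (2,10); cuts so far [(2, 8), (2, 10), (3, 9)]; region rows[2,4) x cols[8,12) = 2x4
Unfold 1 (reflect across v@12): 6 holes -> [(2, 8), (2, 10), (2, 13), (2, 15), (3, 9), (3, 14)]
Unfold 2 (reflect across h@2): 12 holes -> [(0, 9), (0, 14), (1, 8), (1, 10), (1, 13), (1, 15), (2, 8), (2, 10), (2, 13), (2, 15), (3, 9), (3, 14)]
Unfold 3 (reflect across h@4): 24 holes -> [(0, 9), (0, 14), (1, 8), (1, 10), (1, 13), (1, 15), (2, 8), (2, 10), (2, 13), (2, 15), (3, 9), (3, 14), (4, 9), (4, 14), (5, 8), (5, 10), (5, 13), (5, 15), (6, 8), (6, 10), (6, 13), (6, 15), (7, 9), (7, 14)]
Unfold 4 (reflect across h@8): 48 holes -> [(0, 9), (0, 14), (1, 8), (1, 10), (1, 13), (1, 15), (2, 8), (2, 10), (2, 13), (2, 15), (3, 9), (3, 14), (4, 9), (4, 14), (5, 8), (5, 10), (5, 13), (5, 15), (6, 8), (6, 10), (6, 13), (6, 15), (7, 9), (7, 14), (8, 9), (8, 14), (9, 8), (9, 10), (9, 13), (9, 15), (10, 8), (10, 10), (10, 13), (10, 15), (11, 9), (11, 14), (12, 9), (12, 14), (13, 8), (13, 10), (13, 13), (13, 15), (14, 8), (14, 10), (14, 13), (14, 15), (15, 9), (15, 14)]
Unfold 5 (reflect across v@8): 96 holes -> [(0, 1), (0, 6), (0, 9), (0, 14), (1, 0), (1, 2), (1, 5), (1, 7), (1, 8), (1, 10), (1, 13), (1, 15), (2, 0), (2, 2), (2, 5), (2, 7), (2, 8), (2, 10), (2, 13), (2, 15), (3, 1), (3, 6), (3, 9), (3, 14), (4, 1), (4, 6), (4, 9), (4, 14), (5, 0), (5, 2), (5, 5), (5, 7), (5, 8), (5, 10), (5, 13), (5, 15), (6, 0), (6, 2), (6, 5), (6, 7), (6, 8), (6, 10), (6, 13), (6, 15), (7, 1), (7, 6), (7, 9), (7, 14), (8, 1), (8, 6), (8, 9), (8, 14), (9, 0), (9, 2), (9, 5), (9, 7), (9, 8), (9, 10), (9, 13), (9, 15), (10, 0), (10, 2), (10, 5), (10, 7), (10, 8), (10, 10), (10, 13), (10, 15), (11, 1), (11, 6), (11, 9), (11, 14), (12, 1), (12, 6), (12, 9), (12, 14), (13, 0), (13, 2), (13, 5), (13, 7), (13, 8), (13, 10), (13, 13), (13, 15), (14, 0), (14, 2), (14, 5), (14, 7), (14, 8), (14, 10), (14, 13), (14, 15), (15, 1), (15, 6), (15, 9), (15, 14)]

Answer: .O....O..O....O.
O.O..O.OO.O..O.O
O.O..O.OO.O..O.O
.O....O..O....O.
.O....O..O....O.
O.O..O.OO.O..O.O
O.O..O.OO.O..O.O
.O....O..O....O.
.O....O..O....O.
O.O..O.OO.O..O.O
O.O..O.OO.O..O.O
.O....O..O....O.
.O....O..O....O.
O.O..O.OO.O..O.O
O.O..O.OO.O..O.O
.O....O..O....O.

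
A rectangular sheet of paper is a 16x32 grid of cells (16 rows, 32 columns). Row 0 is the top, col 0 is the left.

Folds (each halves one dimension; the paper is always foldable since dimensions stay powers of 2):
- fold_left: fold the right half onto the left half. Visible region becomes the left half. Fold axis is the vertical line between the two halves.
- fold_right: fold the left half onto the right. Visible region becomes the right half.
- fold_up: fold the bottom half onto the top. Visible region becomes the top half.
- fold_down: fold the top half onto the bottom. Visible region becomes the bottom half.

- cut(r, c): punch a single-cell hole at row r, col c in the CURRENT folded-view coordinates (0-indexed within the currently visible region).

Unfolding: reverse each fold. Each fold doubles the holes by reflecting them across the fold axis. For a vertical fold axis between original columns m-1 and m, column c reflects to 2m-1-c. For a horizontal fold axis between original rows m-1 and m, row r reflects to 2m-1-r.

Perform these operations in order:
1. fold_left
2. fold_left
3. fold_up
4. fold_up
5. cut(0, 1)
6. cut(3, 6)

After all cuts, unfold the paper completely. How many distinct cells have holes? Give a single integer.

Answer: 32

Derivation:
Op 1 fold_left: fold axis v@16; visible region now rows[0,16) x cols[0,16) = 16x16
Op 2 fold_left: fold axis v@8; visible region now rows[0,16) x cols[0,8) = 16x8
Op 3 fold_up: fold axis h@8; visible region now rows[0,8) x cols[0,8) = 8x8
Op 4 fold_up: fold axis h@4; visible region now rows[0,4) x cols[0,8) = 4x8
Op 5 cut(0, 1): punch at orig (0,1); cuts so far [(0, 1)]; region rows[0,4) x cols[0,8) = 4x8
Op 6 cut(3, 6): punch at orig (3,6); cuts so far [(0, 1), (3, 6)]; region rows[0,4) x cols[0,8) = 4x8
Unfold 1 (reflect across h@4): 4 holes -> [(0, 1), (3, 6), (4, 6), (7, 1)]
Unfold 2 (reflect across h@8): 8 holes -> [(0, 1), (3, 6), (4, 6), (7, 1), (8, 1), (11, 6), (12, 6), (15, 1)]
Unfold 3 (reflect across v@8): 16 holes -> [(0, 1), (0, 14), (3, 6), (3, 9), (4, 6), (4, 9), (7, 1), (7, 14), (8, 1), (8, 14), (11, 6), (11, 9), (12, 6), (12, 9), (15, 1), (15, 14)]
Unfold 4 (reflect across v@16): 32 holes -> [(0, 1), (0, 14), (0, 17), (0, 30), (3, 6), (3, 9), (3, 22), (3, 25), (4, 6), (4, 9), (4, 22), (4, 25), (7, 1), (7, 14), (7, 17), (7, 30), (8, 1), (8, 14), (8, 17), (8, 30), (11, 6), (11, 9), (11, 22), (11, 25), (12, 6), (12, 9), (12, 22), (12, 25), (15, 1), (15, 14), (15, 17), (15, 30)]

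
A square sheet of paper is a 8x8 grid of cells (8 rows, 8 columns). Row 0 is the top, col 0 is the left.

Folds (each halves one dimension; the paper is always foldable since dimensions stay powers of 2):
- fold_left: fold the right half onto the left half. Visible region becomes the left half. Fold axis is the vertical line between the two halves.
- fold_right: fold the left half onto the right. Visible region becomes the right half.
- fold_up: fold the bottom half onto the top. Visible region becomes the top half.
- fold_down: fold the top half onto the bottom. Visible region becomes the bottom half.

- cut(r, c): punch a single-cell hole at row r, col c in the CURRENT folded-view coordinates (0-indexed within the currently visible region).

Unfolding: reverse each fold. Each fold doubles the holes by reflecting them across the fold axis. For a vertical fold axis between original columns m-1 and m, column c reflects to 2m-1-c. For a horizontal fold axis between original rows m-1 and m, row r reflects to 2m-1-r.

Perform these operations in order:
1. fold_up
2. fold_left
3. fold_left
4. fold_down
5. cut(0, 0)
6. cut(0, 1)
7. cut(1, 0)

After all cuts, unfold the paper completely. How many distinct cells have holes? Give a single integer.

Answer: 48

Derivation:
Op 1 fold_up: fold axis h@4; visible region now rows[0,4) x cols[0,8) = 4x8
Op 2 fold_left: fold axis v@4; visible region now rows[0,4) x cols[0,4) = 4x4
Op 3 fold_left: fold axis v@2; visible region now rows[0,4) x cols[0,2) = 4x2
Op 4 fold_down: fold axis h@2; visible region now rows[2,4) x cols[0,2) = 2x2
Op 5 cut(0, 0): punch at orig (2,0); cuts so far [(2, 0)]; region rows[2,4) x cols[0,2) = 2x2
Op 6 cut(0, 1): punch at orig (2,1); cuts so far [(2, 0), (2, 1)]; region rows[2,4) x cols[0,2) = 2x2
Op 7 cut(1, 0): punch at orig (3,0); cuts so far [(2, 0), (2, 1), (3, 0)]; region rows[2,4) x cols[0,2) = 2x2
Unfold 1 (reflect across h@2): 6 holes -> [(0, 0), (1, 0), (1, 1), (2, 0), (2, 1), (3, 0)]
Unfold 2 (reflect across v@2): 12 holes -> [(0, 0), (0, 3), (1, 0), (1, 1), (1, 2), (1, 3), (2, 0), (2, 1), (2, 2), (2, 3), (3, 0), (3, 3)]
Unfold 3 (reflect across v@4): 24 holes -> [(0, 0), (0, 3), (0, 4), (0, 7), (1, 0), (1, 1), (1, 2), (1, 3), (1, 4), (1, 5), (1, 6), (1, 7), (2, 0), (2, 1), (2, 2), (2, 3), (2, 4), (2, 5), (2, 6), (2, 7), (3, 0), (3, 3), (3, 4), (3, 7)]
Unfold 4 (reflect across h@4): 48 holes -> [(0, 0), (0, 3), (0, 4), (0, 7), (1, 0), (1, 1), (1, 2), (1, 3), (1, 4), (1, 5), (1, 6), (1, 7), (2, 0), (2, 1), (2, 2), (2, 3), (2, 4), (2, 5), (2, 6), (2, 7), (3, 0), (3, 3), (3, 4), (3, 7), (4, 0), (4, 3), (4, 4), (4, 7), (5, 0), (5, 1), (5, 2), (5, 3), (5, 4), (5, 5), (5, 6), (5, 7), (6, 0), (6, 1), (6, 2), (6, 3), (6, 4), (6, 5), (6, 6), (6, 7), (7, 0), (7, 3), (7, 4), (7, 7)]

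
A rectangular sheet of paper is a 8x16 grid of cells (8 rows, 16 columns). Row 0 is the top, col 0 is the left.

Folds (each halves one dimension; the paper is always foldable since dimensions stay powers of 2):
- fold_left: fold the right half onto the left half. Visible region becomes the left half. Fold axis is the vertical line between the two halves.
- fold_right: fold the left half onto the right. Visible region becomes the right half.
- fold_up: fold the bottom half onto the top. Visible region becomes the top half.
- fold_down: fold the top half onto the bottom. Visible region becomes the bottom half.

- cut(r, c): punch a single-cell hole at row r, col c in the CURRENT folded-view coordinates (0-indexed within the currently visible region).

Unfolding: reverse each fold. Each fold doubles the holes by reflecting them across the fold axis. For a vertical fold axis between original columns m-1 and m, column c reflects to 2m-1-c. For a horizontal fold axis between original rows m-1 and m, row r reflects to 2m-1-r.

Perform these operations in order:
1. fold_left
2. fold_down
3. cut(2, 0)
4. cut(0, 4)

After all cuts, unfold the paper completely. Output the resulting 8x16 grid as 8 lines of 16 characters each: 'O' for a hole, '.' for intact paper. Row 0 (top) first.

Op 1 fold_left: fold axis v@8; visible region now rows[0,8) x cols[0,8) = 8x8
Op 2 fold_down: fold axis h@4; visible region now rows[4,8) x cols[0,8) = 4x8
Op 3 cut(2, 0): punch at orig (6,0); cuts so far [(6, 0)]; region rows[4,8) x cols[0,8) = 4x8
Op 4 cut(0, 4): punch at orig (4,4); cuts so far [(4, 4), (6, 0)]; region rows[4,8) x cols[0,8) = 4x8
Unfold 1 (reflect across h@4): 4 holes -> [(1, 0), (3, 4), (4, 4), (6, 0)]
Unfold 2 (reflect across v@8): 8 holes -> [(1, 0), (1, 15), (3, 4), (3, 11), (4, 4), (4, 11), (6, 0), (6, 15)]

Answer: ................
O..............O
................
....O......O....
....O......O....
................
O..............O
................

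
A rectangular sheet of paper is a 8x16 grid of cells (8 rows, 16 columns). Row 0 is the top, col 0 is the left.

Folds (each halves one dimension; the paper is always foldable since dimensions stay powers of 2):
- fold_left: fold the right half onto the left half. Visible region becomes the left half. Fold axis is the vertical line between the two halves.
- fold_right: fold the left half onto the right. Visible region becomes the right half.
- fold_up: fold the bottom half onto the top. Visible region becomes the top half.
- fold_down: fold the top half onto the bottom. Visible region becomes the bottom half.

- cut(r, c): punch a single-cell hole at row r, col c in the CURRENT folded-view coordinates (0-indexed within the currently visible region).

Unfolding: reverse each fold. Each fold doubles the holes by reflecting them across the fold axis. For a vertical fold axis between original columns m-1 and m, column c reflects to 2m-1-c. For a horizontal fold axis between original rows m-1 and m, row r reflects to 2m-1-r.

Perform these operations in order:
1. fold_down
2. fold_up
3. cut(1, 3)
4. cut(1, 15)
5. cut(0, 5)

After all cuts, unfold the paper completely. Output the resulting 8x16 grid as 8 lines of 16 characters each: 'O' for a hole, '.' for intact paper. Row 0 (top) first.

Answer: .....O..........
...O...........O
...O...........O
.....O..........
.....O..........
...O...........O
...O...........O
.....O..........

Derivation:
Op 1 fold_down: fold axis h@4; visible region now rows[4,8) x cols[0,16) = 4x16
Op 2 fold_up: fold axis h@6; visible region now rows[4,6) x cols[0,16) = 2x16
Op 3 cut(1, 3): punch at orig (5,3); cuts so far [(5, 3)]; region rows[4,6) x cols[0,16) = 2x16
Op 4 cut(1, 15): punch at orig (5,15); cuts so far [(5, 3), (5, 15)]; region rows[4,6) x cols[0,16) = 2x16
Op 5 cut(0, 5): punch at orig (4,5); cuts so far [(4, 5), (5, 3), (5, 15)]; region rows[4,6) x cols[0,16) = 2x16
Unfold 1 (reflect across h@6): 6 holes -> [(4, 5), (5, 3), (5, 15), (6, 3), (6, 15), (7, 5)]
Unfold 2 (reflect across h@4): 12 holes -> [(0, 5), (1, 3), (1, 15), (2, 3), (2, 15), (3, 5), (4, 5), (5, 3), (5, 15), (6, 3), (6, 15), (7, 5)]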